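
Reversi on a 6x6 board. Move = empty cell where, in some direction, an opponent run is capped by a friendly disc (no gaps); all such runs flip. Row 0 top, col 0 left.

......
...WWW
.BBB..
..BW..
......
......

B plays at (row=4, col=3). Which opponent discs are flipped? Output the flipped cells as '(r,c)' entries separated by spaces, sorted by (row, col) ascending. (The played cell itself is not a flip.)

Answer: (3,3)

Derivation:
Dir NW: first cell 'B' (not opp) -> no flip
Dir N: opp run (3,3) capped by B -> flip
Dir NE: first cell '.' (not opp) -> no flip
Dir W: first cell '.' (not opp) -> no flip
Dir E: first cell '.' (not opp) -> no flip
Dir SW: first cell '.' (not opp) -> no flip
Dir S: first cell '.' (not opp) -> no flip
Dir SE: first cell '.' (not opp) -> no flip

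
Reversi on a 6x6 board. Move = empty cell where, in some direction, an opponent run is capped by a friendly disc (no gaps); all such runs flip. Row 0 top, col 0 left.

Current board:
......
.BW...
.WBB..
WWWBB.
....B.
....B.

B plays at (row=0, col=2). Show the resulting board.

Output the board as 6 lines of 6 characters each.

Answer: ..B...
.BB...
.WBB..
WWWBB.
....B.
....B.

Derivation:
Place B at (0,2); scan 8 dirs for brackets.
Dir NW: edge -> no flip
Dir N: edge -> no flip
Dir NE: edge -> no flip
Dir W: first cell '.' (not opp) -> no flip
Dir E: first cell '.' (not opp) -> no flip
Dir SW: first cell 'B' (not opp) -> no flip
Dir S: opp run (1,2) capped by B -> flip
Dir SE: first cell '.' (not opp) -> no flip
All flips: (1,2)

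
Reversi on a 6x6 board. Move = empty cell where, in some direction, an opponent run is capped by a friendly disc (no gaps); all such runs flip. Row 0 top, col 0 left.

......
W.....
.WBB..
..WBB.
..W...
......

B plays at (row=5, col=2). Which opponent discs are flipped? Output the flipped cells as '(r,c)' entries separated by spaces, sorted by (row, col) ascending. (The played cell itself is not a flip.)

Dir NW: first cell '.' (not opp) -> no flip
Dir N: opp run (4,2) (3,2) capped by B -> flip
Dir NE: first cell '.' (not opp) -> no flip
Dir W: first cell '.' (not opp) -> no flip
Dir E: first cell '.' (not opp) -> no flip
Dir SW: edge -> no flip
Dir S: edge -> no flip
Dir SE: edge -> no flip

Answer: (3,2) (4,2)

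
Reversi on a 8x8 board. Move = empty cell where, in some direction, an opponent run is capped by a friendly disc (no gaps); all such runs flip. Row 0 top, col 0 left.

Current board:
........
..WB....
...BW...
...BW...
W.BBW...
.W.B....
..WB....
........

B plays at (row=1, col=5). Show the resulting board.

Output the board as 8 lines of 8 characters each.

Answer: ........
..WB.B..
...BB...
...BW...
W.BBW...
.W.B....
..WB....
........

Derivation:
Place B at (1,5); scan 8 dirs for brackets.
Dir NW: first cell '.' (not opp) -> no flip
Dir N: first cell '.' (not opp) -> no flip
Dir NE: first cell '.' (not opp) -> no flip
Dir W: first cell '.' (not opp) -> no flip
Dir E: first cell '.' (not opp) -> no flip
Dir SW: opp run (2,4) capped by B -> flip
Dir S: first cell '.' (not opp) -> no flip
Dir SE: first cell '.' (not opp) -> no flip
All flips: (2,4)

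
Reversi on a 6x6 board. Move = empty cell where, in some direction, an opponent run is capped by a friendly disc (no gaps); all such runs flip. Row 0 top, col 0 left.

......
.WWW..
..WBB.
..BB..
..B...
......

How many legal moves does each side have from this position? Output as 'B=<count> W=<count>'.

Answer: B=5 W=6

Derivation:
-- B to move --
(0,0): flips 2 -> legal
(0,1): flips 1 -> legal
(0,2): flips 3 -> legal
(0,3): flips 1 -> legal
(0,4): no bracket -> illegal
(1,0): no bracket -> illegal
(1,4): no bracket -> illegal
(2,0): no bracket -> illegal
(2,1): flips 1 -> legal
(3,1): no bracket -> illegal
B mobility = 5
-- W to move --
(1,4): no bracket -> illegal
(1,5): no bracket -> illegal
(2,1): no bracket -> illegal
(2,5): flips 2 -> legal
(3,1): no bracket -> illegal
(3,4): flips 1 -> legal
(3,5): flips 1 -> legal
(4,1): no bracket -> illegal
(4,3): flips 2 -> legal
(4,4): flips 1 -> legal
(5,1): no bracket -> illegal
(5,2): flips 2 -> legal
(5,3): no bracket -> illegal
W mobility = 6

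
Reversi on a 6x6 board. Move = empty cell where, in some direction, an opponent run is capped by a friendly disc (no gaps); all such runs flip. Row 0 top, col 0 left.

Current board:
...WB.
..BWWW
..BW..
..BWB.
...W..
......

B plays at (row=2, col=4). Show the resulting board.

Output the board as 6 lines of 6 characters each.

Answer: ...WB.
..BWBW
..BBB.
..BWB.
...W..
......

Derivation:
Place B at (2,4); scan 8 dirs for brackets.
Dir NW: opp run (1,3), next='.' -> no flip
Dir N: opp run (1,4) capped by B -> flip
Dir NE: opp run (1,5), next=edge -> no flip
Dir W: opp run (2,3) capped by B -> flip
Dir E: first cell '.' (not opp) -> no flip
Dir SW: opp run (3,3), next='.' -> no flip
Dir S: first cell 'B' (not opp) -> no flip
Dir SE: first cell '.' (not opp) -> no flip
All flips: (1,4) (2,3)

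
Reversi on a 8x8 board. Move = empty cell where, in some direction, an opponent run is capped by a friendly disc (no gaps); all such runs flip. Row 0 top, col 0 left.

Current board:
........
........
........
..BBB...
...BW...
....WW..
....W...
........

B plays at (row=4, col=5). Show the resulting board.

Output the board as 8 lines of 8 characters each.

Answer: ........
........
........
..BBB...
...BBB..
....WW..
....W...
........

Derivation:
Place B at (4,5); scan 8 dirs for brackets.
Dir NW: first cell 'B' (not opp) -> no flip
Dir N: first cell '.' (not opp) -> no flip
Dir NE: first cell '.' (not opp) -> no flip
Dir W: opp run (4,4) capped by B -> flip
Dir E: first cell '.' (not opp) -> no flip
Dir SW: opp run (5,4), next='.' -> no flip
Dir S: opp run (5,5), next='.' -> no flip
Dir SE: first cell '.' (not opp) -> no flip
All flips: (4,4)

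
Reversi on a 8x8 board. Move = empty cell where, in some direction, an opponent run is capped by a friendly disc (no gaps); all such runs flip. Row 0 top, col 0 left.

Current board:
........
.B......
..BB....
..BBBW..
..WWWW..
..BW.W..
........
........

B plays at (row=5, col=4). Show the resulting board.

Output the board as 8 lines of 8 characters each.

Place B at (5,4); scan 8 dirs for brackets.
Dir NW: opp run (4,3) capped by B -> flip
Dir N: opp run (4,4) capped by B -> flip
Dir NE: opp run (4,5), next='.' -> no flip
Dir W: opp run (5,3) capped by B -> flip
Dir E: opp run (5,5), next='.' -> no flip
Dir SW: first cell '.' (not opp) -> no flip
Dir S: first cell '.' (not opp) -> no flip
Dir SE: first cell '.' (not opp) -> no flip
All flips: (4,3) (4,4) (5,3)

Answer: ........
.B......
..BB....
..BBBW..
..WBBW..
..BBBW..
........
........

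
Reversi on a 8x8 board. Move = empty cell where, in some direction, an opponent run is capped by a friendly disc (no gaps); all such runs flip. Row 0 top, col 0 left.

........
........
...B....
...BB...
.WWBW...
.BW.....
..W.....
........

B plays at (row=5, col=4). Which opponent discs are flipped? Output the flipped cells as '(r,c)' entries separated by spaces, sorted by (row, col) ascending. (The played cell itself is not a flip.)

Dir NW: first cell 'B' (not opp) -> no flip
Dir N: opp run (4,4) capped by B -> flip
Dir NE: first cell '.' (not opp) -> no flip
Dir W: first cell '.' (not opp) -> no flip
Dir E: first cell '.' (not opp) -> no flip
Dir SW: first cell '.' (not opp) -> no flip
Dir S: first cell '.' (not opp) -> no flip
Dir SE: first cell '.' (not opp) -> no flip

Answer: (4,4)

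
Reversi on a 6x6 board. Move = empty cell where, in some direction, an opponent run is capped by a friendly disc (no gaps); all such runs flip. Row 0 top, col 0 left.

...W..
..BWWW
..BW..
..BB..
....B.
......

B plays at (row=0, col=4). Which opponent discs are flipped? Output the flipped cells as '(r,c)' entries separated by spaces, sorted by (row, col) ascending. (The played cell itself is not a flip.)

Dir NW: edge -> no flip
Dir N: edge -> no flip
Dir NE: edge -> no flip
Dir W: opp run (0,3), next='.' -> no flip
Dir E: first cell '.' (not opp) -> no flip
Dir SW: opp run (1,3) capped by B -> flip
Dir S: opp run (1,4), next='.' -> no flip
Dir SE: opp run (1,5), next=edge -> no flip

Answer: (1,3)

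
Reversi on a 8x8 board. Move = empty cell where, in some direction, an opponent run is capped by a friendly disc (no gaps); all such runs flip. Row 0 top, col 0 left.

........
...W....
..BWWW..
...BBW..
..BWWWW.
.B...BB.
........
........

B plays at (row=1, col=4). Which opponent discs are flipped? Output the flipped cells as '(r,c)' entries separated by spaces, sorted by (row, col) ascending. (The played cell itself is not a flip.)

Dir NW: first cell '.' (not opp) -> no flip
Dir N: first cell '.' (not opp) -> no flip
Dir NE: first cell '.' (not opp) -> no flip
Dir W: opp run (1,3), next='.' -> no flip
Dir E: first cell '.' (not opp) -> no flip
Dir SW: opp run (2,3), next='.' -> no flip
Dir S: opp run (2,4) capped by B -> flip
Dir SE: opp run (2,5), next='.' -> no flip

Answer: (2,4)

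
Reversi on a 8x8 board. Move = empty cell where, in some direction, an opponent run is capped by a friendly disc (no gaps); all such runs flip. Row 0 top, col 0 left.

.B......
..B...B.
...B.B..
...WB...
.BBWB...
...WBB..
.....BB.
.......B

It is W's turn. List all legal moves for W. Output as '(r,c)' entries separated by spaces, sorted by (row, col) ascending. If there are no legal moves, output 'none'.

Answer: (0,7) (1,3) (3,1) (3,5) (4,0) (4,5) (5,1) (5,6) (7,6)

Derivation:
(0,0): no bracket -> illegal
(0,2): no bracket -> illegal
(0,3): no bracket -> illegal
(0,5): no bracket -> illegal
(0,6): no bracket -> illegal
(0,7): flips 3 -> legal
(1,0): no bracket -> illegal
(1,1): no bracket -> illegal
(1,3): flips 1 -> legal
(1,4): no bracket -> illegal
(1,5): no bracket -> illegal
(1,7): no bracket -> illegal
(2,1): no bracket -> illegal
(2,2): no bracket -> illegal
(2,4): no bracket -> illegal
(2,6): no bracket -> illegal
(2,7): no bracket -> illegal
(3,0): no bracket -> illegal
(3,1): flips 1 -> legal
(3,2): no bracket -> illegal
(3,5): flips 2 -> legal
(3,6): no bracket -> illegal
(4,0): flips 2 -> legal
(4,5): flips 1 -> legal
(4,6): no bracket -> illegal
(5,0): no bracket -> illegal
(5,1): flips 1 -> legal
(5,2): no bracket -> illegal
(5,6): flips 2 -> legal
(5,7): no bracket -> illegal
(6,3): no bracket -> illegal
(6,4): no bracket -> illegal
(6,7): no bracket -> illegal
(7,4): no bracket -> illegal
(7,5): no bracket -> illegal
(7,6): flips 2 -> legal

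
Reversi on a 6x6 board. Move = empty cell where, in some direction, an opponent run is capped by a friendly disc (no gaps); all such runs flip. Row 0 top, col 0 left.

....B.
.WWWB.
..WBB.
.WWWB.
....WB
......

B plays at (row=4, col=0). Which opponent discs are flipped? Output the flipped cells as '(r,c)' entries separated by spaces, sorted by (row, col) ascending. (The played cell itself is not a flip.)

Dir NW: edge -> no flip
Dir N: first cell '.' (not opp) -> no flip
Dir NE: opp run (3,1) (2,2) (1,3) capped by B -> flip
Dir W: edge -> no flip
Dir E: first cell '.' (not opp) -> no flip
Dir SW: edge -> no flip
Dir S: first cell '.' (not opp) -> no flip
Dir SE: first cell '.' (not opp) -> no flip

Answer: (1,3) (2,2) (3,1)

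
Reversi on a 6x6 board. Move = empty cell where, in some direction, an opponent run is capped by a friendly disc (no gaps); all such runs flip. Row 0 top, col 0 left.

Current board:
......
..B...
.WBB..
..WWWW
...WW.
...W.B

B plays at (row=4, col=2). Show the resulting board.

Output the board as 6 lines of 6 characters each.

Place B at (4,2); scan 8 dirs for brackets.
Dir NW: first cell '.' (not opp) -> no flip
Dir N: opp run (3,2) capped by B -> flip
Dir NE: opp run (3,3), next='.' -> no flip
Dir W: first cell '.' (not opp) -> no flip
Dir E: opp run (4,3) (4,4), next='.' -> no flip
Dir SW: first cell '.' (not opp) -> no flip
Dir S: first cell '.' (not opp) -> no flip
Dir SE: opp run (5,3), next=edge -> no flip
All flips: (3,2)

Answer: ......
..B...
.WBB..
..BWWW
..BWW.
...W.B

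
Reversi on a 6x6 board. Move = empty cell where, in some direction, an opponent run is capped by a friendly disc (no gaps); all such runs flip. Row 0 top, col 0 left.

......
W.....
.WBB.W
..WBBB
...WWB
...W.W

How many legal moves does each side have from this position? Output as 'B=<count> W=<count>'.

Answer: B=7 W=5

Derivation:
-- B to move --
(0,0): no bracket -> illegal
(0,1): no bracket -> illegal
(1,1): no bracket -> illegal
(1,2): no bracket -> illegal
(1,4): no bracket -> illegal
(1,5): flips 1 -> legal
(2,0): flips 1 -> legal
(2,4): no bracket -> illegal
(3,0): no bracket -> illegal
(3,1): flips 1 -> legal
(4,1): flips 1 -> legal
(4,2): flips 3 -> legal
(5,2): flips 1 -> legal
(5,4): flips 1 -> legal
B mobility = 7
-- W to move --
(1,1): flips 2 -> legal
(1,2): flips 1 -> legal
(1,3): flips 2 -> legal
(1,4): flips 1 -> legal
(2,4): flips 3 -> legal
(3,1): no bracket -> illegal
(4,2): no bracket -> illegal
(5,4): no bracket -> illegal
W mobility = 5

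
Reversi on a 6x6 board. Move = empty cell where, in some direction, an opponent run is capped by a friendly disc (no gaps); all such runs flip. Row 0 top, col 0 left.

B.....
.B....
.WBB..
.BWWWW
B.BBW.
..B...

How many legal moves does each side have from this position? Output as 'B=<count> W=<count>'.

Answer: B=7 W=10

Derivation:
-- B to move --
(1,0): flips 2 -> legal
(1,2): no bracket -> illegal
(2,0): flips 1 -> legal
(2,4): flips 1 -> legal
(2,5): flips 1 -> legal
(3,0): no bracket -> illegal
(4,1): flips 1 -> legal
(4,5): flips 2 -> legal
(5,3): no bracket -> illegal
(5,4): no bracket -> illegal
(5,5): flips 2 -> legal
B mobility = 7
-- W to move --
(0,1): flips 1 -> legal
(0,2): no bracket -> illegal
(1,0): no bracket -> illegal
(1,2): flips 2 -> legal
(1,3): flips 1 -> legal
(1,4): flips 1 -> legal
(2,0): no bracket -> illegal
(2,4): flips 2 -> legal
(3,0): flips 1 -> legal
(4,1): flips 3 -> legal
(5,0): no bracket -> illegal
(5,1): flips 1 -> legal
(5,3): flips 1 -> legal
(5,4): flips 1 -> legal
W mobility = 10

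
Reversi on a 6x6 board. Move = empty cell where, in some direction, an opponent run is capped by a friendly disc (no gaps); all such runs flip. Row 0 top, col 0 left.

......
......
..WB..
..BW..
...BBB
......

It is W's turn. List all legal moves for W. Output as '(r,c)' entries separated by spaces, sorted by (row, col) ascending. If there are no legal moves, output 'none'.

(1,2): no bracket -> illegal
(1,3): flips 1 -> legal
(1,4): no bracket -> illegal
(2,1): no bracket -> illegal
(2,4): flips 1 -> legal
(3,1): flips 1 -> legal
(3,4): no bracket -> illegal
(3,5): no bracket -> illegal
(4,1): no bracket -> illegal
(4,2): flips 1 -> legal
(5,2): no bracket -> illegal
(5,3): flips 1 -> legal
(5,4): no bracket -> illegal
(5,5): flips 1 -> legal

Answer: (1,3) (2,4) (3,1) (4,2) (5,3) (5,5)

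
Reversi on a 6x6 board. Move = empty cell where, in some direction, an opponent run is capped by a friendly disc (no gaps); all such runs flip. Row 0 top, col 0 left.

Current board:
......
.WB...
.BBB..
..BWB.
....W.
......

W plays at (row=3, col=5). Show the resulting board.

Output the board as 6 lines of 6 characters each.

Place W at (3,5); scan 8 dirs for brackets.
Dir NW: first cell '.' (not opp) -> no flip
Dir N: first cell '.' (not opp) -> no flip
Dir NE: edge -> no flip
Dir W: opp run (3,4) capped by W -> flip
Dir E: edge -> no flip
Dir SW: first cell 'W' (not opp) -> no flip
Dir S: first cell '.' (not opp) -> no flip
Dir SE: edge -> no flip
All flips: (3,4)

Answer: ......
.WB...
.BBB..
..BWWW
....W.
......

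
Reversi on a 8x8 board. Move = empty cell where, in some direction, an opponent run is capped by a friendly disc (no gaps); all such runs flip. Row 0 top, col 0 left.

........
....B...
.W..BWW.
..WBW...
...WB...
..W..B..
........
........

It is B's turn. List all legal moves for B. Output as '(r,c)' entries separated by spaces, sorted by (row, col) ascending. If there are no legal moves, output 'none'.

(1,0): no bracket -> illegal
(1,1): no bracket -> illegal
(1,2): no bracket -> illegal
(1,5): no bracket -> illegal
(1,6): no bracket -> illegal
(1,7): no bracket -> illegal
(2,0): no bracket -> illegal
(2,2): no bracket -> illegal
(2,3): no bracket -> illegal
(2,7): flips 2 -> legal
(3,0): no bracket -> illegal
(3,1): flips 1 -> legal
(3,5): flips 1 -> legal
(3,6): flips 1 -> legal
(3,7): no bracket -> illegal
(4,1): no bracket -> illegal
(4,2): flips 1 -> legal
(4,5): no bracket -> illegal
(5,1): no bracket -> illegal
(5,3): flips 1 -> legal
(5,4): no bracket -> illegal
(6,1): no bracket -> illegal
(6,2): no bracket -> illegal
(6,3): no bracket -> illegal

Answer: (2,7) (3,1) (3,5) (3,6) (4,2) (5,3)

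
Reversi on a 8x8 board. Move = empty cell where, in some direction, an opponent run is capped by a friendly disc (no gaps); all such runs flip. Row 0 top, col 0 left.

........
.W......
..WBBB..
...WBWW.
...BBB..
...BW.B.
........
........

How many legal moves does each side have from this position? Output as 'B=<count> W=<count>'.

Answer: B=13 W=9

Derivation:
-- B to move --
(0,0): flips 3 -> legal
(0,1): no bracket -> illegal
(0,2): no bracket -> illegal
(1,0): no bracket -> illegal
(1,2): no bracket -> illegal
(1,3): no bracket -> illegal
(2,0): no bracket -> illegal
(2,1): flips 1 -> legal
(2,6): flips 1 -> legal
(2,7): flips 1 -> legal
(3,1): no bracket -> illegal
(3,2): flips 1 -> legal
(3,7): flips 2 -> legal
(4,2): flips 1 -> legal
(4,6): flips 1 -> legal
(4,7): flips 1 -> legal
(5,5): flips 1 -> legal
(6,3): flips 1 -> legal
(6,4): flips 1 -> legal
(6,5): flips 1 -> legal
B mobility = 13
-- W to move --
(1,2): no bracket -> illegal
(1,3): flips 2 -> legal
(1,4): flips 4 -> legal
(1,5): flips 2 -> legal
(1,6): no bracket -> illegal
(2,6): flips 3 -> legal
(3,2): flips 1 -> legal
(4,2): no bracket -> illegal
(4,6): no bracket -> illegal
(4,7): no bracket -> illegal
(5,2): flips 1 -> legal
(5,5): flips 2 -> legal
(5,7): no bracket -> illegal
(6,2): flips 2 -> legal
(6,3): flips 2 -> legal
(6,4): no bracket -> illegal
(6,5): no bracket -> illegal
(6,6): no bracket -> illegal
(6,7): no bracket -> illegal
W mobility = 9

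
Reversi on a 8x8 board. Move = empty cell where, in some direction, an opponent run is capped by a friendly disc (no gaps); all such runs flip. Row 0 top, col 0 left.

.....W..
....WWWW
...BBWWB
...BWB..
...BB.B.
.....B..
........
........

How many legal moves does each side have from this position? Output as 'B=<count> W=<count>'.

-- B to move --
(0,3): no bracket -> illegal
(0,4): flips 1 -> legal
(0,6): flips 1 -> legal
(0,7): flips 4 -> legal
(1,3): no bracket -> illegal
(3,6): no bracket -> illegal
(3,7): no bracket -> illegal
(4,5): flips 1 -> legal
B mobility = 4
-- W to move --
(1,2): flips 1 -> legal
(1,3): no bracket -> illegal
(2,2): flips 2 -> legal
(3,2): flips 2 -> legal
(3,6): flips 1 -> legal
(3,7): flips 1 -> legal
(4,2): flips 2 -> legal
(4,5): flips 1 -> legal
(4,7): no bracket -> illegal
(5,2): flips 1 -> legal
(5,3): flips 2 -> legal
(5,4): flips 1 -> legal
(5,6): no bracket -> illegal
(5,7): no bracket -> illegal
(6,4): no bracket -> illegal
(6,5): no bracket -> illegal
(6,6): no bracket -> illegal
W mobility = 10

Answer: B=4 W=10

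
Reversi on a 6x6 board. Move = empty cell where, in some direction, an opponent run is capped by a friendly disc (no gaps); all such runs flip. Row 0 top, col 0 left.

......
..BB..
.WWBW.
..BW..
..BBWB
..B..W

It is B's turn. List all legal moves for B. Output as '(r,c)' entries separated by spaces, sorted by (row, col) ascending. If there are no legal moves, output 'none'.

(1,0): flips 1 -> legal
(1,1): no bracket -> illegal
(1,4): no bracket -> illegal
(1,5): flips 2 -> legal
(2,0): flips 2 -> legal
(2,5): flips 1 -> legal
(3,0): flips 1 -> legal
(3,1): flips 1 -> legal
(3,4): flips 1 -> legal
(3,5): flips 1 -> legal
(5,3): no bracket -> illegal
(5,4): no bracket -> illegal

Answer: (1,0) (1,5) (2,0) (2,5) (3,0) (3,1) (3,4) (3,5)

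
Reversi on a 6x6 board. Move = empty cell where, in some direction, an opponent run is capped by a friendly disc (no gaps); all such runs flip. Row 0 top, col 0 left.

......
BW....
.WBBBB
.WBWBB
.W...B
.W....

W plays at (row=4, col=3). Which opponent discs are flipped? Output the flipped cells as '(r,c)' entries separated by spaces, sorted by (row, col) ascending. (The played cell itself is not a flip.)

Dir NW: opp run (3,2) capped by W -> flip
Dir N: first cell 'W' (not opp) -> no flip
Dir NE: opp run (3,4) (2,5), next=edge -> no flip
Dir W: first cell '.' (not opp) -> no flip
Dir E: first cell '.' (not opp) -> no flip
Dir SW: first cell '.' (not opp) -> no flip
Dir S: first cell '.' (not opp) -> no flip
Dir SE: first cell '.' (not opp) -> no flip

Answer: (3,2)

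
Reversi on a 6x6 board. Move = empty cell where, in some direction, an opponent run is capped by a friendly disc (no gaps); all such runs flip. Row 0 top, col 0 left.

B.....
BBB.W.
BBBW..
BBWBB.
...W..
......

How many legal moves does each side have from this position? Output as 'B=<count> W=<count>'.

Answer: B=6 W=5

Derivation:
-- B to move --
(0,3): no bracket -> illegal
(0,4): no bracket -> illegal
(0,5): no bracket -> illegal
(1,3): flips 1 -> legal
(1,5): no bracket -> illegal
(2,4): flips 1 -> legal
(2,5): no bracket -> illegal
(4,1): no bracket -> illegal
(4,2): flips 1 -> legal
(4,4): no bracket -> illegal
(5,2): flips 1 -> legal
(5,3): flips 1 -> legal
(5,4): flips 2 -> legal
B mobility = 6
-- W to move --
(0,1): flips 1 -> legal
(0,2): flips 2 -> legal
(0,3): no bracket -> illegal
(1,3): no bracket -> illegal
(2,4): no bracket -> illegal
(2,5): flips 1 -> legal
(3,5): flips 2 -> legal
(4,0): no bracket -> illegal
(4,1): no bracket -> illegal
(4,2): no bracket -> illegal
(4,4): no bracket -> illegal
(4,5): flips 1 -> legal
W mobility = 5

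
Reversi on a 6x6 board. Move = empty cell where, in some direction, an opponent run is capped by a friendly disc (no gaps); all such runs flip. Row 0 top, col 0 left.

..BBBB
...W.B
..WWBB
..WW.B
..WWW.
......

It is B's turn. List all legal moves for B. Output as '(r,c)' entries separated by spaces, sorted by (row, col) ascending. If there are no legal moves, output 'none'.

Answer: (2,1) (3,1) (5,1) (5,3)

Derivation:
(1,1): no bracket -> illegal
(1,2): no bracket -> illegal
(1,4): no bracket -> illegal
(2,1): flips 2 -> legal
(3,1): flips 2 -> legal
(3,4): no bracket -> illegal
(4,1): no bracket -> illegal
(4,5): no bracket -> illegal
(5,1): flips 2 -> legal
(5,2): no bracket -> illegal
(5,3): flips 5 -> legal
(5,4): no bracket -> illegal
(5,5): no bracket -> illegal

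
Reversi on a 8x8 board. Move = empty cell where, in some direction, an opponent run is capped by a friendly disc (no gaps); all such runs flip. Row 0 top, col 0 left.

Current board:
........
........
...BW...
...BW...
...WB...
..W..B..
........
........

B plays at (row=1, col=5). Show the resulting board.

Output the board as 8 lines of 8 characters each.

Place B at (1,5); scan 8 dirs for brackets.
Dir NW: first cell '.' (not opp) -> no flip
Dir N: first cell '.' (not opp) -> no flip
Dir NE: first cell '.' (not opp) -> no flip
Dir W: first cell '.' (not opp) -> no flip
Dir E: first cell '.' (not opp) -> no flip
Dir SW: opp run (2,4) capped by B -> flip
Dir S: first cell '.' (not opp) -> no flip
Dir SE: first cell '.' (not opp) -> no flip
All flips: (2,4)

Answer: ........
.....B..
...BB...
...BW...
...WB...
..W..B..
........
........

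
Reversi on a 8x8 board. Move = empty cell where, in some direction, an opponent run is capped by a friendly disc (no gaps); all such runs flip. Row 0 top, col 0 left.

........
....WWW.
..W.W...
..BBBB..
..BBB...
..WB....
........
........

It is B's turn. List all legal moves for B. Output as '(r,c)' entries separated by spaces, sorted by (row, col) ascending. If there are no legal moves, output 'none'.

Answer: (0,4) (0,6) (1,1) (1,2) (1,3) (5,1) (6,1) (6,2)

Derivation:
(0,3): no bracket -> illegal
(0,4): flips 2 -> legal
(0,5): no bracket -> illegal
(0,6): flips 2 -> legal
(0,7): no bracket -> illegal
(1,1): flips 1 -> legal
(1,2): flips 1 -> legal
(1,3): flips 1 -> legal
(1,7): no bracket -> illegal
(2,1): no bracket -> illegal
(2,3): no bracket -> illegal
(2,5): no bracket -> illegal
(2,6): no bracket -> illegal
(2,7): no bracket -> illegal
(3,1): no bracket -> illegal
(4,1): no bracket -> illegal
(5,1): flips 1 -> legal
(6,1): flips 1 -> legal
(6,2): flips 1 -> legal
(6,3): no bracket -> illegal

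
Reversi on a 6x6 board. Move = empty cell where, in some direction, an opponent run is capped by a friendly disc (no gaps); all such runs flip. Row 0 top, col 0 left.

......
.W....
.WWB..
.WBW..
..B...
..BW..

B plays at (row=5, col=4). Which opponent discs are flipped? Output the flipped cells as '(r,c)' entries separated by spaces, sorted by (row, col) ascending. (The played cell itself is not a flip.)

Dir NW: first cell '.' (not opp) -> no flip
Dir N: first cell '.' (not opp) -> no flip
Dir NE: first cell '.' (not opp) -> no flip
Dir W: opp run (5,3) capped by B -> flip
Dir E: first cell '.' (not opp) -> no flip
Dir SW: edge -> no flip
Dir S: edge -> no flip
Dir SE: edge -> no flip

Answer: (5,3)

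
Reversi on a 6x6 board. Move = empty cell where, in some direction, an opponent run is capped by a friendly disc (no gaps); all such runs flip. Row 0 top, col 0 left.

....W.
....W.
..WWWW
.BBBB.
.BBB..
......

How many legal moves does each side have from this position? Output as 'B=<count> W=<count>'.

-- B to move --
(0,3): no bracket -> illegal
(0,5): flips 2 -> legal
(1,1): flips 1 -> legal
(1,2): flips 2 -> legal
(1,3): flips 2 -> legal
(1,5): flips 1 -> legal
(2,1): no bracket -> illegal
(3,5): no bracket -> illegal
B mobility = 5
-- W to move --
(2,0): no bracket -> illegal
(2,1): no bracket -> illegal
(3,0): no bracket -> illegal
(3,5): no bracket -> illegal
(4,0): flips 1 -> legal
(4,4): flips 2 -> legal
(4,5): flips 1 -> legal
(5,0): flips 2 -> legal
(5,1): flips 2 -> legal
(5,2): flips 4 -> legal
(5,3): flips 2 -> legal
(5,4): no bracket -> illegal
W mobility = 7

Answer: B=5 W=7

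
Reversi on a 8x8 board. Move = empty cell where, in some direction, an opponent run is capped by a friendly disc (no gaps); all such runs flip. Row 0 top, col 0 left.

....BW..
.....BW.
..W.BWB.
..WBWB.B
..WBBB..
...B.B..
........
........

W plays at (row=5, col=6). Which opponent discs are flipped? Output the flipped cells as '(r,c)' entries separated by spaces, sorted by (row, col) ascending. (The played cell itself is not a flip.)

Answer: (4,5)

Derivation:
Dir NW: opp run (4,5) capped by W -> flip
Dir N: first cell '.' (not opp) -> no flip
Dir NE: first cell '.' (not opp) -> no flip
Dir W: opp run (5,5), next='.' -> no flip
Dir E: first cell '.' (not opp) -> no flip
Dir SW: first cell '.' (not opp) -> no flip
Dir S: first cell '.' (not opp) -> no flip
Dir SE: first cell '.' (not opp) -> no flip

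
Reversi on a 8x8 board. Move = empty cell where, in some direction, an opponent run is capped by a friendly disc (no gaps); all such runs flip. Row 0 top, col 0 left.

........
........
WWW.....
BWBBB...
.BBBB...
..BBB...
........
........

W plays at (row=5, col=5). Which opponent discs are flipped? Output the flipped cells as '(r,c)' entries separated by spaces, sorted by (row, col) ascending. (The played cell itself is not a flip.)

Dir NW: opp run (4,4) (3,3) capped by W -> flip
Dir N: first cell '.' (not opp) -> no flip
Dir NE: first cell '.' (not opp) -> no flip
Dir W: opp run (5,4) (5,3) (5,2), next='.' -> no flip
Dir E: first cell '.' (not opp) -> no flip
Dir SW: first cell '.' (not opp) -> no flip
Dir S: first cell '.' (not opp) -> no flip
Dir SE: first cell '.' (not opp) -> no flip

Answer: (3,3) (4,4)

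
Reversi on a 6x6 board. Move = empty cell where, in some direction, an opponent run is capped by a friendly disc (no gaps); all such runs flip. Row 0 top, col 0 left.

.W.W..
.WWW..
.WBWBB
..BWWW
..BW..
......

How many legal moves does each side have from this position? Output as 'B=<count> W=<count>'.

-- B to move --
(0,0): flips 1 -> legal
(0,2): flips 2 -> legal
(0,4): flips 1 -> legal
(1,0): flips 1 -> legal
(1,4): flips 1 -> legal
(2,0): flips 1 -> legal
(3,0): no bracket -> illegal
(3,1): no bracket -> illegal
(4,4): flips 3 -> legal
(4,5): flips 1 -> legal
(5,2): flips 2 -> legal
(5,3): no bracket -> illegal
(5,4): flips 1 -> legal
B mobility = 10
-- W to move --
(1,4): flips 1 -> legal
(1,5): flips 2 -> legal
(3,1): flips 2 -> legal
(4,1): flips 2 -> legal
(5,1): flips 1 -> legal
(5,2): flips 3 -> legal
(5,3): no bracket -> illegal
W mobility = 6

Answer: B=10 W=6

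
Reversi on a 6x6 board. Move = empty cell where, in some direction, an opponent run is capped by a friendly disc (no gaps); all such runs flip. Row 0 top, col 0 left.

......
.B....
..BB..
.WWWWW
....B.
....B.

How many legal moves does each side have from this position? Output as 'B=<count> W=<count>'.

Answer: B=6 W=6

Derivation:
-- B to move --
(2,0): no bracket -> illegal
(2,1): no bracket -> illegal
(2,4): flips 1 -> legal
(2,5): no bracket -> illegal
(3,0): no bracket -> illegal
(4,0): flips 1 -> legal
(4,1): flips 1 -> legal
(4,2): flips 1 -> legal
(4,3): flips 1 -> legal
(4,5): flips 1 -> legal
B mobility = 6
-- W to move --
(0,0): flips 2 -> legal
(0,1): no bracket -> illegal
(0,2): no bracket -> illegal
(1,0): no bracket -> illegal
(1,2): flips 2 -> legal
(1,3): flips 2 -> legal
(1,4): flips 1 -> legal
(2,0): no bracket -> illegal
(2,1): no bracket -> illegal
(2,4): no bracket -> illegal
(4,3): no bracket -> illegal
(4,5): no bracket -> illegal
(5,3): flips 1 -> legal
(5,5): flips 1 -> legal
W mobility = 6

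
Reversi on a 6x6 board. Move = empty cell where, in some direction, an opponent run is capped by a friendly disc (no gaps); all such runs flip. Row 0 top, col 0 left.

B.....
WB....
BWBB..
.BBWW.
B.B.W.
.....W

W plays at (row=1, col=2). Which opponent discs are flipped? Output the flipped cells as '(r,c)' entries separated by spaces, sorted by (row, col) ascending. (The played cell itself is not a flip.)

Answer: (1,1) (2,3)

Derivation:
Dir NW: first cell '.' (not opp) -> no flip
Dir N: first cell '.' (not opp) -> no flip
Dir NE: first cell '.' (not opp) -> no flip
Dir W: opp run (1,1) capped by W -> flip
Dir E: first cell '.' (not opp) -> no flip
Dir SW: first cell 'W' (not opp) -> no flip
Dir S: opp run (2,2) (3,2) (4,2), next='.' -> no flip
Dir SE: opp run (2,3) capped by W -> flip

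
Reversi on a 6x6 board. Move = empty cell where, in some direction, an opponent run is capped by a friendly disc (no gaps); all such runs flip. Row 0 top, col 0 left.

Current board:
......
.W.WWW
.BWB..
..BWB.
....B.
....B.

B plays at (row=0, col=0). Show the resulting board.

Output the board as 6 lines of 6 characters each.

Place B at (0,0); scan 8 dirs for brackets.
Dir NW: edge -> no flip
Dir N: edge -> no flip
Dir NE: edge -> no flip
Dir W: edge -> no flip
Dir E: first cell '.' (not opp) -> no flip
Dir SW: edge -> no flip
Dir S: first cell '.' (not opp) -> no flip
Dir SE: opp run (1,1) (2,2) (3,3) capped by B -> flip
All flips: (1,1) (2,2) (3,3)

Answer: B.....
.B.WWW
.BBB..
..BBB.
....B.
....B.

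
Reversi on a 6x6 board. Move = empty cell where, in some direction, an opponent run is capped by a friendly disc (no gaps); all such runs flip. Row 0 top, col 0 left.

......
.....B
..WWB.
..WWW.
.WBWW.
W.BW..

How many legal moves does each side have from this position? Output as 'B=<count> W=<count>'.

-- B to move --
(1,1): no bracket -> illegal
(1,2): flips 2 -> legal
(1,3): no bracket -> illegal
(1,4): no bracket -> illegal
(2,1): flips 2 -> legal
(2,5): flips 2 -> legal
(3,0): flips 1 -> legal
(3,1): no bracket -> illegal
(3,5): no bracket -> illegal
(4,0): flips 1 -> legal
(4,5): flips 2 -> legal
(5,1): no bracket -> illegal
(5,4): flips 3 -> legal
(5,5): no bracket -> illegal
B mobility = 7
-- W to move --
(0,4): no bracket -> illegal
(0,5): no bracket -> illegal
(1,3): no bracket -> illegal
(1,4): flips 1 -> legal
(2,5): flips 1 -> legal
(3,1): flips 1 -> legal
(3,5): no bracket -> illegal
(5,1): flips 2 -> legal
W mobility = 4

Answer: B=7 W=4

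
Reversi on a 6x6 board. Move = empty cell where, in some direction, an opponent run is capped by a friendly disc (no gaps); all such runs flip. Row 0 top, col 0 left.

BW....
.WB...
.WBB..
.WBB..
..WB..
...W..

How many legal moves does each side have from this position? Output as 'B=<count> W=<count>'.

Answer: B=8 W=7

Derivation:
-- B to move --
(0,2): flips 1 -> legal
(1,0): flips 2 -> legal
(2,0): flips 1 -> legal
(3,0): flips 2 -> legal
(4,0): flips 1 -> legal
(4,1): flips 1 -> legal
(4,4): no bracket -> illegal
(5,1): flips 1 -> legal
(5,2): flips 1 -> legal
(5,4): no bracket -> illegal
B mobility = 8
-- W to move --
(0,2): flips 3 -> legal
(0,3): flips 1 -> legal
(1,0): no bracket -> illegal
(1,3): flips 5 -> legal
(1,4): no bracket -> illegal
(2,4): flips 3 -> legal
(3,4): flips 4 -> legal
(4,1): no bracket -> illegal
(4,4): flips 3 -> legal
(5,2): no bracket -> illegal
(5,4): flips 2 -> legal
W mobility = 7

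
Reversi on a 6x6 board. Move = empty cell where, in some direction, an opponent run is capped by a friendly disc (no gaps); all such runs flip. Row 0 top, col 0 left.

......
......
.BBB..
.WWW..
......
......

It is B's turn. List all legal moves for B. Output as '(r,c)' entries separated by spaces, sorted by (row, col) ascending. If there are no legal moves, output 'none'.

(2,0): no bracket -> illegal
(2,4): no bracket -> illegal
(3,0): no bracket -> illegal
(3,4): no bracket -> illegal
(4,0): flips 1 -> legal
(4,1): flips 2 -> legal
(4,2): flips 1 -> legal
(4,3): flips 2 -> legal
(4,4): flips 1 -> legal

Answer: (4,0) (4,1) (4,2) (4,3) (4,4)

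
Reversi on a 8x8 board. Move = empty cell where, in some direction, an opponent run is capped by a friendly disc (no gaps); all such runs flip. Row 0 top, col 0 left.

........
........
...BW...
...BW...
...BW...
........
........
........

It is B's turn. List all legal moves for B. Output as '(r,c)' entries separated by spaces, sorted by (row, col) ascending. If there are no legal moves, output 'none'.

(1,3): no bracket -> illegal
(1,4): no bracket -> illegal
(1,5): flips 1 -> legal
(2,5): flips 2 -> legal
(3,5): flips 1 -> legal
(4,5): flips 2 -> legal
(5,3): no bracket -> illegal
(5,4): no bracket -> illegal
(5,5): flips 1 -> legal

Answer: (1,5) (2,5) (3,5) (4,5) (5,5)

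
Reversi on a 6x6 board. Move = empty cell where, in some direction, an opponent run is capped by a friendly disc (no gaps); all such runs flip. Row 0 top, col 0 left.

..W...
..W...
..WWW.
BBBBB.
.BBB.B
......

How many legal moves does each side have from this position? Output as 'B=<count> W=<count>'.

-- B to move --
(0,1): flips 2 -> legal
(0,3): no bracket -> illegal
(1,1): flips 1 -> legal
(1,3): flips 2 -> legal
(1,4): flips 2 -> legal
(1,5): flips 1 -> legal
(2,1): no bracket -> illegal
(2,5): no bracket -> illegal
(3,5): no bracket -> illegal
B mobility = 5
-- W to move --
(2,0): no bracket -> illegal
(2,1): no bracket -> illegal
(2,5): no bracket -> illegal
(3,5): no bracket -> illegal
(4,0): flips 1 -> legal
(4,4): flips 2 -> legal
(5,0): flips 2 -> legal
(5,1): flips 2 -> legal
(5,2): flips 2 -> legal
(5,3): flips 2 -> legal
(5,4): no bracket -> illegal
(5,5): no bracket -> illegal
W mobility = 6

Answer: B=5 W=6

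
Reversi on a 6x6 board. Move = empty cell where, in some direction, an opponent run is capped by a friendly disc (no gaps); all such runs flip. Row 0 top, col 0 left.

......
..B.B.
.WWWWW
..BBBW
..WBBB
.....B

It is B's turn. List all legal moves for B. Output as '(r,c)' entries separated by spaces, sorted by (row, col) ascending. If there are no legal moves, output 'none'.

(1,0): flips 1 -> legal
(1,1): flips 1 -> legal
(1,3): flips 1 -> legal
(1,5): flips 3 -> legal
(2,0): no bracket -> illegal
(3,0): flips 1 -> legal
(3,1): no bracket -> illegal
(4,1): flips 1 -> legal
(5,1): flips 1 -> legal
(5,2): flips 1 -> legal
(5,3): no bracket -> illegal

Answer: (1,0) (1,1) (1,3) (1,5) (3,0) (4,1) (5,1) (5,2)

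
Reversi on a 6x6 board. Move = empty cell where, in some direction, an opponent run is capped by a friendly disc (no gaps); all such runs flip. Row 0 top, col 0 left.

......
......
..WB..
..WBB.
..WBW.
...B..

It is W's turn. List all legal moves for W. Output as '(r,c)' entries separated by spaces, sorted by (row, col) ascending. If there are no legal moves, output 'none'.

Answer: (1,4) (2,4) (3,5) (5,4)

Derivation:
(1,2): no bracket -> illegal
(1,3): no bracket -> illegal
(1,4): flips 1 -> legal
(2,4): flips 3 -> legal
(2,5): no bracket -> illegal
(3,5): flips 2 -> legal
(4,5): no bracket -> illegal
(5,2): no bracket -> illegal
(5,4): flips 1 -> legal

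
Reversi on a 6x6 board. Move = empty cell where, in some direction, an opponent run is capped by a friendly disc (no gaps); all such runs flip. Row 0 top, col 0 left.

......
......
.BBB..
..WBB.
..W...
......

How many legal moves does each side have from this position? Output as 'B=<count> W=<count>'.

Answer: B=5 W=5

Derivation:
-- B to move --
(3,1): flips 1 -> legal
(4,1): flips 1 -> legal
(4,3): flips 1 -> legal
(5,1): flips 1 -> legal
(5,2): flips 2 -> legal
(5,3): no bracket -> illegal
B mobility = 5
-- W to move --
(1,0): flips 1 -> legal
(1,1): no bracket -> illegal
(1,2): flips 1 -> legal
(1,3): no bracket -> illegal
(1,4): flips 1 -> legal
(2,0): no bracket -> illegal
(2,4): flips 1 -> legal
(2,5): no bracket -> illegal
(3,0): no bracket -> illegal
(3,1): no bracket -> illegal
(3,5): flips 2 -> legal
(4,3): no bracket -> illegal
(4,4): no bracket -> illegal
(4,5): no bracket -> illegal
W mobility = 5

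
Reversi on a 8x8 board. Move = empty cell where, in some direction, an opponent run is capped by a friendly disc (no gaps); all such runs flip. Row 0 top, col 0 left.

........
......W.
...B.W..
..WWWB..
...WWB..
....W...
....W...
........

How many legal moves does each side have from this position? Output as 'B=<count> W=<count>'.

Answer: B=6 W=8

Derivation:
-- B to move --
(0,5): no bracket -> illegal
(0,6): no bracket -> illegal
(0,7): no bracket -> illegal
(1,4): no bracket -> illegal
(1,5): flips 1 -> legal
(1,7): no bracket -> illegal
(2,1): no bracket -> illegal
(2,2): no bracket -> illegal
(2,4): no bracket -> illegal
(2,6): no bracket -> illegal
(2,7): no bracket -> illegal
(3,1): flips 3 -> legal
(3,6): no bracket -> illegal
(4,1): flips 1 -> legal
(4,2): flips 2 -> legal
(5,2): no bracket -> illegal
(5,3): flips 3 -> legal
(5,5): no bracket -> illegal
(6,3): flips 1 -> legal
(6,5): no bracket -> illegal
(7,3): no bracket -> illegal
(7,4): no bracket -> illegal
(7,5): no bracket -> illegal
B mobility = 6
-- W to move --
(1,2): flips 1 -> legal
(1,3): flips 1 -> legal
(1,4): flips 1 -> legal
(2,2): no bracket -> illegal
(2,4): no bracket -> illegal
(2,6): flips 1 -> legal
(3,6): flips 2 -> legal
(4,6): flips 1 -> legal
(5,5): flips 2 -> legal
(5,6): flips 1 -> legal
W mobility = 8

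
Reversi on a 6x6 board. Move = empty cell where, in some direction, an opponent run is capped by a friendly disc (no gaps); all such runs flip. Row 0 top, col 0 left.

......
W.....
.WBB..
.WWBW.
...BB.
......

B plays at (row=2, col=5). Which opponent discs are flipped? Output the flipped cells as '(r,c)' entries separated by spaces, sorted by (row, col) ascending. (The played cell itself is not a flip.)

Dir NW: first cell '.' (not opp) -> no flip
Dir N: first cell '.' (not opp) -> no flip
Dir NE: edge -> no flip
Dir W: first cell '.' (not opp) -> no flip
Dir E: edge -> no flip
Dir SW: opp run (3,4) capped by B -> flip
Dir S: first cell '.' (not opp) -> no flip
Dir SE: edge -> no flip

Answer: (3,4)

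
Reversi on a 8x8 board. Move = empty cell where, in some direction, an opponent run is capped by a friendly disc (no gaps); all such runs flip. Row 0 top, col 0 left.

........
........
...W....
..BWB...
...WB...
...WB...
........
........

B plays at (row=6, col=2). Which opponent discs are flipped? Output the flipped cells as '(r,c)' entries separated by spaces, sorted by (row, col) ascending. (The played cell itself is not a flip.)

Answer: (5,3)

Derivation:
Dir NW: first cell '.' (not opp) -> no flip
Dir N: first cell '.' (not opp) -> no flip
Dir NE: opp run (5,3) capped by B -> flip
Dir W: first cell '.' (not opp) -> no flip
Dir E: first cell '.' (not opp) -> no flip
Dir SW: first cell '.' (not opp) -> no flip
Dir S: first cell '.' (not opp) -> no flip
Dir SE: first cell '.' (not opp) -> no flip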